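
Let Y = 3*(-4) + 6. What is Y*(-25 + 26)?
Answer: -6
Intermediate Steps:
Y = -6 (Y = -12 + 6 = -6)
Y*(-25 + 26) = -6*(-25 + 26) = -6*1 = -6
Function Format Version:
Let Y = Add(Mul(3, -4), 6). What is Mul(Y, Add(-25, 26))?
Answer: -6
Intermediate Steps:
Y = -6 (Y = Add(-12, 6) = -6)
Mul(Y, Add(-25, 26)) = Mul(-6, Add(-25, 26)) = Mul(-6, 1) = -6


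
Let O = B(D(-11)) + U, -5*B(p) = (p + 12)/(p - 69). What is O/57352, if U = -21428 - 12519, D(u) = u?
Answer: -13578799/22940800 ≈ -0.59191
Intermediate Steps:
B(p) = -(12 + p)/(5*(-69 + p)) (B(p) = -(p + 12)/(5*(p - 69)) = -(12 + p)/(5*(-69 + p)))
U = -33947
O = -13578799/400 (O = (-12 - 1*(-11))/(5*(-69 - 11)) - 33947 = (⅕)*(-12 + 11)/(-80) - 33947 = (⅕)*(-1/80)*(-1) - 33947 = 1/400 - 33947 = -13578799/400 ≈ -33947.)
O/57352 = -13578799/400/57352 = -13578799/400*1/57352 = -13578799/22940800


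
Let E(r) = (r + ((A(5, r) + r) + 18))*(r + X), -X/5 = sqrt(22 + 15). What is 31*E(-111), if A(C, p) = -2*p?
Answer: -61938 - 2790*sqrt(37) ≈ -78909.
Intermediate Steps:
X = -5*sqrt(37) (X = -5*sqrt(22 + 15) = -5*sqrt(37) ≈ -30.414)
E(r) = -90*sqrt(37) + 18*r (E(r) = (r + ((-2*r + r) + 18))*(r - 5*sqrt(37)) = (r + (-r + 18))*(r - 5*sqrt(37)) = (r + (18 - r))*(r - 5*sqrt(37)) = 18*(r - 5*sqrt(37)) = -90*sqrt(37) + 18*r)
31*E(-111) = 31*(-90*sqrt(37) + 18*(-111)) = 31*(-90*sqrt(37) - 1998) = 31*(-1998 - 90*sqrt(37)) = -61938 - 2790*sqrt(37)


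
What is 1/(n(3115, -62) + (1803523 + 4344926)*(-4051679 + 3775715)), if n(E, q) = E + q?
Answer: -1/1696750576783 ≈ -5.8936e-13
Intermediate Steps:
1/(n(3115, -62) + (1803523 + 4344926)*(-4051679 + 3775715)) = 1/((3115 - 62) + (1803523 + 4344926)*(-4051679 + 3775715)) = 1/(3053 + 6148449*(-275964)) = 1/(3053 - 1696750579836) = 1/(-1696750576783) = -1/1696750576783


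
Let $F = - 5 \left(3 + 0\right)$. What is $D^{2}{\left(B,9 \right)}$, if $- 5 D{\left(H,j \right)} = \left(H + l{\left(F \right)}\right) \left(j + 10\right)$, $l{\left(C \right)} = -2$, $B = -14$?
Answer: $\frac{92416}{25} \approx 3696.6$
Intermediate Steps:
$F = -15$ ($F = \left(-5\right) 3 = -15$)
$D{\left(H,j \right)} = - \frac{\left(-2 + H\right) \left(10 + j\right)}{5}$ ($D{\left(H,j \right)} = - \frac{\left(H - 2\right) \left(j + 10\right)}{5} = - \frac{\left(-2 + H\right) \left(10 + j\right)}{5}$)
$D^{2}{\left(B,9 \right)} = \left(4 - -28 + \frac{2}{5} \cdot 9 - \left(- \frac{14}{5}\right) 9\right)^{2} = \left(4 + 28 + \frac{18}{5} + \frac{126}{5}\right)^{2} = \left(\frac{304}{5}\right)^{2} = \frac{92416}{25}$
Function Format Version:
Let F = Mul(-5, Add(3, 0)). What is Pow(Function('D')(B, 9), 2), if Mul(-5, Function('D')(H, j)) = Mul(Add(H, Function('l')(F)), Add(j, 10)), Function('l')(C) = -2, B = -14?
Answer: Rational(92416, 25) ≈ 3696.6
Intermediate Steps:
F = -15 (F = Mul(-5, 3) = -15)
Function('D')(H, j) = Mul(Rational(-1, 5), Add(-2, H), Add(10, j)) (Function('D')(H, j) = Mul(Rational(-1, 5), Mul(Add(H, -2), Add(j, 10))) = Mul(Rational(-1, 5), Mul(Add(-2, H), Add(10, j))) = Mul(Rational(-1, 5), Add(-2, H), Add(10, j)))
Pow(Function('D')(B, 9), 2) = Pow(Add(4, Mul(-2, -14), Mul(Rational(2, 5), 9), Mul(Rational(-1, 5), -14, 9)), 2) = Pow(Add(4, 28, Rational(18, 5), Rational(126, 5)), 2) = Pow(Rational(304, 5), 2) = Rational(92416, 25)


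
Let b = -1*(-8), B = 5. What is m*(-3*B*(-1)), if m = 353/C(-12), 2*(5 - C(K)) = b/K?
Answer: 15885/16 ≈ 992.81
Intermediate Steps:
b = 8
C(K) = 5 - 4/K
m = 1059/16 (m = 353/(5 - 4/(-12)) = 353/(5 - 4*(-1/12)) = 353/(5 + ⅓) = 353/(16/3) = 353*(3/16) = 1059/16 ≈ 66.188)
m*(-3*B*(-1)) = 1059*(-3*5*(-1))/16 = 1059*(-15*(-1))/16 = (1059/16)*15 = 15885/16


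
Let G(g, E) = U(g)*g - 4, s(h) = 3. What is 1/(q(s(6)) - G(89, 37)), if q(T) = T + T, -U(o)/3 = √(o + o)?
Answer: -5/6344671 + 267*√178/12689342 ≈ 0.00027994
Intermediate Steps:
U(o) = -3*√2*√o (U(o) = -3*√(o + o) = -3*√2*√o)
G(g, E) = -4 - 3*√2*g^(3/2) (G(g, E) = (-3*√2*√g)*g - 4 = -3*√2*g^(3/2) - 4 = -4 - 3*√2*g^(3/2))
q(T) = 2*T
1/(q(s(6)) - G(89, 37)) = 1/(2*3 - (-4 - 3*√2*89^(3/2))) = 1/(6 - (-4 - 3*√2*89*√89)) = 1/(6 - (-4 - 267*√178)) = 1/(6 + (4 + 267*√178)) = 1/(10 + 267*√178)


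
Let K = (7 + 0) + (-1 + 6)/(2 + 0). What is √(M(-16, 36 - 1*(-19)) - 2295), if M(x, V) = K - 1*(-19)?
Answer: I*√9066/2 ≈ 47.608*I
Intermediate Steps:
K = 19/2 (K = 7 + 5/2 = 19/2 ≈ 9.5000)
M(x, V) = 57/2 (M(x, V) = 19/2 - 1*(-19) = 19/2 + 19 = 57/2)
√(M(-16, 36 - 1*(-19)) - 2295) = √(57/2 - 2295) = √(-4533/2) = I*√9066/2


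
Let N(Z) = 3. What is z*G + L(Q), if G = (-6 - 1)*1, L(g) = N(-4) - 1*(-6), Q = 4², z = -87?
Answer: 618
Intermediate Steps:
Q = 16
L(g) = 9 (L(g) = 3 - 1*(-6) = 3 + 6 = 9)
G = -7 (G = -7*1 = -7)
z*G + L(Q) = -87*(-7) + 9 = 609 + 9 = 618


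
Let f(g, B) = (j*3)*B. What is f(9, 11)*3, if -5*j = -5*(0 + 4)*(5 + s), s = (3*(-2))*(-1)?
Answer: 4356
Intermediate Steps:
s = 6 (s = -6*(-1) = 6)
j = 44 (j = -(-1)*(0 + 4)*(5 + 6) = -(-1)*4*11 = -(-1)*44 = -⅕*(-220) = 44)
f(g, B) = 132*B (f(g, B) = (44*3)*B = 132*B)
f(9, 11)*3 = (132*11)*3 = 1452*3 = 4356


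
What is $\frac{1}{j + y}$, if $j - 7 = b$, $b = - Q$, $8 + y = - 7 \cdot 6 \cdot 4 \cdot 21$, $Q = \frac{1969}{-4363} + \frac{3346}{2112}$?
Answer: $- \frac{4607328}{16264480547} \approx -0.00028328$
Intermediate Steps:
$Q = \frac{5220035}{4607328}$ ($Q = 1969 \left(- \frac{1}{4363}\right) + 3346 \cdot \frac{1}{2112} = - \frac{1969}{4363} + \frac{1673}{1056} = \frac{5220035}{4607328} \approx 1.133$)
$y = -3536$ ($y = -8 + - 7 \cdot 6 \cdot 4 \cdot 21 = -8 + \left(-7\right) 24 \cdot 21 = -8 - 3528 = -3536$)
$b = - \frac{5220035}{4607328}$ ($b = \left(-1\right) \frac{5220035}{4607328} = - \frac{5220035}{4607328} \approx -1.133$)
$j = \frac{27031261}{4607328}$ ($j = 7 - \frac{5220035}{4607328} = \frac{27031261}{4607328} \approx 5.867$)
$\frac{1}{j + y} = \frac{1}{\frac{27031261}{4607328} - 3536} = \frac{1}{- \frac{16264480547}{4607328}} = - \frac{4607328}{16264480547}$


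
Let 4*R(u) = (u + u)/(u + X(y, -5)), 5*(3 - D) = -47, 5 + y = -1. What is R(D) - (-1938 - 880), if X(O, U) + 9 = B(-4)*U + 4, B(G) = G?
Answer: 386097/137 ≈ 2818.2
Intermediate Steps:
y = -6 (y = -5 - 1 = -6)
D = 62/5 (D = 3 - 1/5*(-47) = 3 + 47/5 = 62/5 ≈ 12.400)
X(O, U) = -5 - 4*U (X(O, U) = -9 + (-4*U + 4) = -9 + (4 - 4*U) = -5 - 4*U)
R(u) = u/(2*(15 + u)) (R(u) = ((u + u)/(u + (-5 - 4*(-5))))/4 = ((2*u)/(u + (-5 + 20)))/4 = ((2*u)/(u + 15))/4 = ((2*u)/(15 + u))/4 = (2*u/(15 + u))/4 = u/(2*(15 + u)))
R(D) - (-1938 - 880) = (1/2)*(62/5)/(15 + 62/5) - (-1938 - 880) = (1/2)*(62/5)/(137/5) - 1*(-2818) = (1/2)*(62/5)*(5/137) + 2818 = 31/137 + 2818 = 386097/137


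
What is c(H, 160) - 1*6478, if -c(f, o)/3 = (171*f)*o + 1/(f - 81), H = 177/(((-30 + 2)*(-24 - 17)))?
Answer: -169881729286/8878919 ≈ -19133.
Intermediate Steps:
H = 177/1148 (H = 177/((-28*(-41))) = 177/1148 ≈ 0.15418)
c(f, o) = -3/(-81 + f) - 513*f*o (c(f, o) = -3*((171*f)*o + 1/(f - 81)) = -3*(171*f*o + 1/(-81 + f)) = -3*(1/(-81 + f) + 171*f*o) = -3/(-81 + f) - 513*f*o)
c(H, 160) - 1*6478 = 3*(-1 - 171*160*(177/1148)² + 13851*(177/1148)*160)/(-81 + 177/1148) - 1*6478 = 3*(-1 - 171*160*31329/1317904 + 98065080/287)/(-92811/1148) - 6478 = 3*(-1148/92811)*(-1 - 53572590/82369 + 98065080/287) - 6478 = 3*(-1148/92811)*(28091023001/82369) - 6478 = -112364092004/8878919 - 6478 = -169881729286/8878919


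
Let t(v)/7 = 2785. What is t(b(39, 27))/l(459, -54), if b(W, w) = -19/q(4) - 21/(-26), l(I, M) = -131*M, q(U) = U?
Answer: 19495/7074 ≈ 2.7559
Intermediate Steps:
b(W, w) = -205/52 (b(W, w) = -19/4 - 21/(-26) = -19*¼ - 21*(-1/26) = -19/4 + 21/26 = -205/52)
t(v) = 19495 (t(v) = 7*2785 = 19495)
t(b(39, 27))/l(459, -54) = 19495/((-131*(-54))) = 19495/7074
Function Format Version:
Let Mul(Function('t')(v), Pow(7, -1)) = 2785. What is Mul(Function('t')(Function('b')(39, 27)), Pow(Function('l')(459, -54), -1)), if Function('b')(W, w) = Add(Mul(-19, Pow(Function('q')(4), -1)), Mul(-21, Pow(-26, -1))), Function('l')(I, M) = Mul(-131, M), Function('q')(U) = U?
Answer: Rational(19495, 7074) ≈ 2.7559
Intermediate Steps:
Function('b')(W, w) = Rational(-205, 52) (Function('b')(W, w) = Add(Mul(-19, Pow(4, -1)), Mul(-21, Pow(-26, -1))) = Add(Mul(-19, Rational(1, 4)), Mul(-21, Rational(-1, 26))) = Add(Rational(-19, 4), Rational(21, 26)) = Rational(-205, 52))
Function('t')(v) = 19495 (Function('t')(v) = Mul(7, 2785) = 19495)
Mul(Function('t')(Function('b')(39, 27)), Pow(Function('l')(459, -54), -1)) = Mul(19495, Pow(Mul(-131, -54), -1)) = Mul(19495, Pow(7074, -1)) = Mul(19495, Rational(1, 7074)) = Rational(19495, 7074)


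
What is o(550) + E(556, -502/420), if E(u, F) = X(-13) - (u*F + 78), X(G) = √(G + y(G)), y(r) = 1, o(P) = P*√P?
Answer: 61588/105 + 2750*√22 + 2*I*√3 ≈ 13485.0 + 3.4641*I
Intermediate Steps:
o(P) = P^(3/2)
X(G) = √(1 + G) (X(G) = √(G + 1) = √(1 + G))
E(u, F) = -78 - F*u + 2*I*√3 (E(u, F) = √(1 - 13) - (u*F + 78) = √(-12) - (F*u + 78) = 2*I*√3 - (78 + F*u) = 2*I*√3 + (-78 - F*u) = -78 - F*u + 2*I*√3)
o(550) + E(556, -502/420) = 550^(3/2) + (-78 - 1*(-502/420)*556 + 2*I*√3) = 2750*√22 + (-78 - 1*(-502*1/420)*556 + 2*I*√3) = 2750*√22 + (-78 - 1*(-251/210)*556 + 2*I*√3) = 2750*√22 + (-78 + 69778/105 + 2*I*√3) = 2750*√22 + (61588/105 + 2*I*√3) = 61588/105 + 2750*√22 + 2*I*√3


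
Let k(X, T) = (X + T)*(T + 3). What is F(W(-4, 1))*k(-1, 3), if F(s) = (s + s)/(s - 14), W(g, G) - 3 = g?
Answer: 8/5 ≈ 1.6000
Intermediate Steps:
W(g, G) = 3 + g
F(s) = 2*s/(-14 + s) (F(s) = (2*s)/(-14 + s) = 2*s/(-14 + s))
k(X, T) = (3 + T)*(T + X) (k(X, T) = (T + X)*(3 + T) = (3 + T)*(T + X))
F(W(-4, 1))*k(-1, 3) = (2*(3 - 4)/(-14 + (3 - 4)))*(3**2 + 3*3 + 3*(-1) + 3*(-1)) = (2*(-1)/(-14 - 1))*(9 + 9 - 3 - 3) = (2*(-1)/(-15))*12 = (2*(-1)*(-1/15))*12 = (2/15)*12 = 8/5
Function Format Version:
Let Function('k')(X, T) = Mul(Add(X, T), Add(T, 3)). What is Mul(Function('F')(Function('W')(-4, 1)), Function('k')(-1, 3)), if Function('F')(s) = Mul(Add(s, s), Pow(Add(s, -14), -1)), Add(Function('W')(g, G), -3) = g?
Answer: Rational(8, 5) ≈ 1.6000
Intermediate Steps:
Function('W')(g, G) = Add(3, g)
Function('F')(s) = Mul(2, s, Pow(Add(-14, s), -1)) (Function('F')(s) = Mul(Mul(2, s), Pow(Add(-14, s), -1)) = Mul(2, s, Pow(Add(-14, s), -1)))
Function('k')(X, T) = Mul(Add(3, T), Add(T, X)) (Function('k')(X, T) = Mul(Add(T, X), Add(3, T)) = Mul(Add(3, T), Add(T, X)))
Mul(Function('F')(Function('W')(-4, 1)), Function('k')(-1, 3)) = Mul(Mul(2, Add(3, -4), Pow(Add(-14, Add(3, -4)), -1)), Add(Pow(3, 2), Mul(3, 3), Mul(3, -1), Mul(3, -1))) = Mul(Mul(2, -1, Pow(Add(-14, -1), -1)), Add(9, 9, -3, -3)) = Mul(Mul(2, -1, Pow(-15, -1)), 12) = Mul(Mul(2, -1, Rational(-1, 15)), 12) = Mul(Rational(2, 15), 12) = Rational(8, 5)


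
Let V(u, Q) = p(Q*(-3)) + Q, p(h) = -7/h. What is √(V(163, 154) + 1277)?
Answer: √6233502/66 ≈ 37.829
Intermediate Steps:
V(u, Q) = Q + 7/(3*Q) (V(u, Q) = -7*(-1/(3*Q)) + Q = -(-7)/(3*Q) + Q = 7/(3*Q) + Q = Q + 7/(3*Q))
√(V(163, 154) + 1277) = √((154 + (7/3)/154) + 1277) = √((154 + (7/3)*(1/154)) + 1277) = √((154 + 1/66) + 1277) = √(10165/66 + 1277) = √(94447/66) = √6233502/66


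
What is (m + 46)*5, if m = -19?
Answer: 135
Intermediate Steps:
(m + 46)*5 = (-19 + 46)*5 = 27*5 = 135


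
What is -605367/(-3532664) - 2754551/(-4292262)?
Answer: 6164648462009/7581559722984 ≈ 0.81311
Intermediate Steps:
-605367/(-3532664) - 2754551/(-4292262) = -605367*(-1/3532664) - 2754551*(-1/4292262) = 605367/3532664 + 2754551/4292262 = 6164648462009/7581559722984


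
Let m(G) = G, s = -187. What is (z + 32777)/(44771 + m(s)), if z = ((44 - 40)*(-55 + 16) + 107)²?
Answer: 17589/22292 ≈ 0.78903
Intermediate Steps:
z = 2401 (z = (4*(-39) + 107)² = (-156 + 107)² = (-49)² = 2401)
(z + 32777)/(44771 + m(s)) = (2401 + 32777)/(44771 - 187) = 35178/44584 = 35178*(1/44584) = 17589/22292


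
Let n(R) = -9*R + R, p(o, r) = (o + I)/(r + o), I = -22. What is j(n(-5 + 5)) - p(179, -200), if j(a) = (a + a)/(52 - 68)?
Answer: 157/21 ≈ 7.4762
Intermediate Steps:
p(o, r) = (-22 + o)/(o + r) (p(o, r) = (o - 22)/(r + o) = (-22 + o)/(o + r))
n(R) = -8*R
j(a) = -a/8 (j(a) = (2*a)/(-16) = (2*a)*(-1/16) = -a/8)
j(n(-5 + 5)) - p(179, -200) = -(-1)*(-5 + 5) - (-22 + 179)/(179 - 200) = -(-1)*0 - 157/(-21) = -⅛*0 - (-1)*157/21 = 0 - 1*(-157/21) = 0 + 157/21 = 157/21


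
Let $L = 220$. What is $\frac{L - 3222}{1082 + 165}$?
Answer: $- \frac{3002}{1247} \approx -2.4074$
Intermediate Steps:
$\frac{L - 3222}{1082 + 165} = \frac{220 - 3222}{1082 + 165} = - \frac{3002}{1247}$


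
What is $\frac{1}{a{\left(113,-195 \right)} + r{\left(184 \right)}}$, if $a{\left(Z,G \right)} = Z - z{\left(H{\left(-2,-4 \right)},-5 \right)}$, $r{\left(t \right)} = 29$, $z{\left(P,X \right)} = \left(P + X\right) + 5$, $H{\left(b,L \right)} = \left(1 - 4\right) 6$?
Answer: $\frac{1}{160} \approx 0.00625$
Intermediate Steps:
$H{\left(b,L \right)} = -18$ ($H{\left(b,L \right)} = \left(-3\right) 6 = -18$)
$z{\left(P,X \right)} = 5 + P + X$
$a{\left(Z,G \right)} = 18 + Z$ ($a{\left(Z,G \right)} = Z - \left(5 - 18 - 5\right) = Z - -18 = Z + 18 = 18 + Z$)
$\frac{1}{a{\left(113,-195 \right)} + r{\left(184 \right)}} = \frac{1}{\left(18 + 113\right) + 29} = \frac{1}{131 + 29} = \frac{1}{160}$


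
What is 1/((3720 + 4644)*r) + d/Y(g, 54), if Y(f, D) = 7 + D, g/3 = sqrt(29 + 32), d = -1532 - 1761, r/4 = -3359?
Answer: -370063072333/6855100944 ≈ -53.984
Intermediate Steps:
r = -13436 (r = 4*(-3359) = -13436)
d = -3293
g = 3*sqrt(61) (g = 3*sqrt(29 + 32) = 3*sqrt(61) ≈ 23.431)
1/((3720 + 4644)*r) + d/Y(g, 54) = 1/((3720 + 4644)*(-13436)) - 3293/(7 + 54) = -1/13436/8364 - 3293/61 = (1/8364)*(-1/13436) - 3293*1/61 = -1/112378704 - 3293/61 = -370063072333/6855100944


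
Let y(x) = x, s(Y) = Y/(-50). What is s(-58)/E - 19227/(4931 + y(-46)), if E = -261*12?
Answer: -10383557/2637900 ≈ -3.9363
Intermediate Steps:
s(Y) = -Y/50 (s(Y) = Y*(-1/50) = -Y/50)
E = -3132
s(-58)/E - 19227/(4931 + y(-46)) = -1/50*(-58)/(-3132) - 19227/(4931 - 46) = (29/25)*(-1/3132) - 19227/4885 = -1/2700 - 19227*1/4885 = -1/2700 - 19227/4885 = -10383557/2637900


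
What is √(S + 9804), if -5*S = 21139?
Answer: 7*√2845/5 ≈ 74.674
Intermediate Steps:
S = -21139/5 (S = -⅕*21139 = -21139/5 ≈ -4227.8)
√(S + 9804) = √(-21139/5 + 9804) = √(27881/5) = 7*√2845/5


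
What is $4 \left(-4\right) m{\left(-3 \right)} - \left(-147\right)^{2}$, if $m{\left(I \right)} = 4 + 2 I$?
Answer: $-21577$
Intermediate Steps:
$4 \left(-4\right) m{\left(-3 \right)} - \left(-147\right)^{2} = 4 \left(-4\right) \left(4 + 2 \left(-3\right)\right) - \left(-147\right)^{2} = - 16 \left(4 - 6\right) - 21609 = \left(-16\right) \left(-2\right) - 21609 = 32 - 21609 = -21577$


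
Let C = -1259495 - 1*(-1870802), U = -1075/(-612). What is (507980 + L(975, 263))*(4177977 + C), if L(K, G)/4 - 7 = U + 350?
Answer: 124426394937572/51 ≈ 2.4397e+12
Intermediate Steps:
U = 1075/612 (U = -1075*(-1/612) = 1075/612 ≈ 1.7565)
C = 611307 (C = -1259495 + 1870802 = 611307)
L(K, G) = 219559/153 (L(K, G) = 28 + 4*(1075/612 + 350) = 28 + 4*(215275/612) = 28 + 215275/153 = 219559/153)
(507980 + L(975, 263))*(4177977 + C) = (507980 + 219559/153)*(4177977 + 611307) = (77940499/153)*4789284 = 124426394937572/51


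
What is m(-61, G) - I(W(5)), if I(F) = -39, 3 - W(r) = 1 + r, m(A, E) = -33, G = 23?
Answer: 6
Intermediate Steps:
W(r) = 2 - r (W(r) = 3 - (1 + r) = 3 + (-1 - r) = 2 - r)
m(-61, G) - I(W(5)) = -33 - 1*(-39) = -33 + 39 = 6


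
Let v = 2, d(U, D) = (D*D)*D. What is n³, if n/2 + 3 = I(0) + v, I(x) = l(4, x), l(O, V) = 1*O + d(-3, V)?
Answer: 216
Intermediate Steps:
d(U, D) = D³ (d(U, D) = D²*D = D³)
l(O, V) = O + V³ (l(O, V) = 1*O + V³ = O + V³)
I(x) = 4 + x³
n = 6 (n = -6 + 2*((4 + 0³) + 2) = -6 + 2*((4 + 0) + 2) = -6 + 2*(4 + 2) = -6 + 2*6 = -6 + 12 = 6)
n³ = 6³ = 216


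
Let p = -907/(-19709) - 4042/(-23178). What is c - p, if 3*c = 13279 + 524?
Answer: 1050853029089/228407601 ≈ 4600.8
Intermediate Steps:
c = 4601 (c = (13279 + 524)/3 = (⅓)*13803 = 4601)
p = 50343112/228407601 (p = -907*(-1/19709) - 4042*(-1/23178) = 907/19709 + 2021/11589 = 50343112/228407601 ≈ 0.22041)
c - p = 4601 - 1*50343112/228407601 = 4601 - 50343112/228407601 = 1050853029089/228407601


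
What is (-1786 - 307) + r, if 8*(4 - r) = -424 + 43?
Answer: -16331/8 ≈ -2041.4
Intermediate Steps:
r = 413/8 (r = 4 - (-424 + 43)/8 = 4 - ⅛*(-381) = 4 + 381/8 = 413/8 ≈ 51.625)
(-1786 - 307) + r = (-1786 - 307) + 413/8 = -2093 + 413/8 = -16331/8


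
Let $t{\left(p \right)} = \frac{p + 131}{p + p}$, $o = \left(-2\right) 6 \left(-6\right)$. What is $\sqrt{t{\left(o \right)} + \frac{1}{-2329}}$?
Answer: $\frac{\sqrt{1100785547}}{27948} \approx 1.1871$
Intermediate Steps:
$o = 72$ ($o = \left(-12\right) \left(-6\right) = 72$)
$t{\left(p \right)} = \frac{131 + p}{2 p}$
$\sqrt{t{\left(o \right)} + \frac{1}{-2329}} = \sqrt{\frac{131 + 72}{2 \cdot 72} + \frac{1}{-2329}} = \sqrt{\frac{1}{2} \cdot \frac{1}{72} \cdot 203 - \frac{1}{2329}} = \sqrt{\frac{203}{144} - \frac{1}{2329}} = \sqrt{\frac{472643}{335376}} = \frac{\sqrt{1100785547}}{27948}$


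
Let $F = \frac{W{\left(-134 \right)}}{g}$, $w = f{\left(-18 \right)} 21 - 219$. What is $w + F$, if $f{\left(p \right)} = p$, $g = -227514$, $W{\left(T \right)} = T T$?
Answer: $- \frac{67921907}{113757} \approx -597.08$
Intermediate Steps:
$W{\left(T \right)} = T^{2}$
$w = -597$ ($w = \left(-18\right) 21 - 219 = -378 - 219 = -597$)
$F = - \frac{8978}{113757}$ ($F = \frac{\left(-134\right)^{2}}{-227514} = 17956 \left(- \frac{1}{227514}\right) = - \frac{8978}{113757} \approx -0.078923$)
$w + F = -597 - \frac{8978}{113757} = - \frac{67921907}{113757}$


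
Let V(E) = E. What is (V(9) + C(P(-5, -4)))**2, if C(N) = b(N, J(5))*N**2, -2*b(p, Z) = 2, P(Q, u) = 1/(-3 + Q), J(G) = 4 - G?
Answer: 330625/4096 ≈ 80.719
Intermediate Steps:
b(p, Z) = -1 (b(p, Z) = -1/2*2 = -1)
C(N) = -N**2
(V(9) + C(P(-5, -4)))**2 = (9 - (1/(-3 - 5))**2)**2 = (9 - (1/(-8))**2)**2 = (9 - (-1/8)**2)**2 = (9 - 1*1/64)**2 = (9 - 1/64)**2 = (575/64)**2 = 330625/4096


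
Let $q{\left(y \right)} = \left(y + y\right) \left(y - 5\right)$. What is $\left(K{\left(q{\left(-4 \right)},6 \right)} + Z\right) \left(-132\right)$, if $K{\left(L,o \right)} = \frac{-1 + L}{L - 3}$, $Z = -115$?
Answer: $\frac{346016}{23} \approx 15044.0$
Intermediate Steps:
$q{\left(y \right)} = 2 y \left(-5 + y\right)$
$K{\left(L,o \right)} = \frac{-1 + L}{-3 + L}$
$\left(K{\left(q{\left(-4 \right)},6 \right)} + Z\right) \left(-132\right) = \left(\frac{-1 + 2 \left(-4\right) \left(-5 - 4\right)}{-3 + 2 \left(-4\right) \left(-5 - 4\right)} - 115\right) \left(-132\right) = \left(\frac{-1 + 2 \left(-4\right) \left(-9\right)}{-3 + 2 \left(-4\right) \left(-9\right)} - 115\right) \left(-132\right) = \left(\frac{-1 + 72}{-3 + 72} - 115\right) \left(-132\right) = \left(\frac{1}{69} \cdot 71 - 115\right) \left(-132\right) = \left(\frac{71}{69} - 115\right) \left(-132\right) = \left(- \frac{7864}{69}\right) \left(-132\right) = \frac{346016}{23}$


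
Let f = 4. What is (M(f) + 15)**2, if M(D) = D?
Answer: 361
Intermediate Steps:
(M(f) + 15)**2 = (4 + 15)**2 = 19**2 = 361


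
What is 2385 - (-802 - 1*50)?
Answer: 3237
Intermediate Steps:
2385 - (-802 - 1*50) = 2385 - (-802 - 50) = 2385 - 1*(-852) = 2385 + 852 = 3237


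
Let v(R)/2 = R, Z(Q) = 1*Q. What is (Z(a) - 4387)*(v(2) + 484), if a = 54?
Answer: -2114504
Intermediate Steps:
Z(Q) = Q
v(R) = 2*R
(Z(a) - 4387)*(v(2) + 484) = (54 - 4387)*(2*2 + 484) = -4333*(4 + 484) = -4333*488 = -2114504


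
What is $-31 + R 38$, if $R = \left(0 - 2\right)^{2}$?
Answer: $121$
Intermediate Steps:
$R = 4$ ($R = \left(0 + \left(-5 + 3\right)\right)^{2} = \left(0 - 2\right)^{2} = \left(-2\right)^{2} = 4$)
$-31 + R 38 = -31 + 4 \cdot 38 = -31 + 152 = 121$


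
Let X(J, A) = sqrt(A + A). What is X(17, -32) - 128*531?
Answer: -67968 + 8*I ≈ -67968.0 + 8.0*I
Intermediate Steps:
X(J, A) = sqrt(2)*sqrt(A) (X(J, A) = sqrt(2*A) = sqrt(2)*sqrt(A))
X(17, -32) - 128*531 = sqrt(2)*sqrt(-32) - 128*531 = sqrt(2)*(4*I*sqrt(2)) - 67968 = 8*I - 67968 = -67968 + 8*I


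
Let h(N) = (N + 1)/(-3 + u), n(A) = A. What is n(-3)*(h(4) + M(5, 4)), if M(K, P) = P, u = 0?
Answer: -7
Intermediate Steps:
h(N) = -1/3 - N/3 (h(N) = (N + 1)/(-3 + 0) = (1 + N)/(-3) = (1 + N)*(-1/3) = -1/3 - N/3)
n(-3)*(h(4) + M(5, 4)) = -3*((-1/3 - 1/3*4) + 4) = -3*((-1/3 - 4/3) + 4) = -3*(-5/3 + 4) = -3*7/3 = -7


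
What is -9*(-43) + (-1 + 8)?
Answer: 394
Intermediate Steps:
-9*(-43) + (-1 + 8) = 387 + 7 = 394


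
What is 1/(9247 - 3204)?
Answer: 1/6043 ≈ 0.00016548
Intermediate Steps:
1/(9247 - 3204) = 1/6043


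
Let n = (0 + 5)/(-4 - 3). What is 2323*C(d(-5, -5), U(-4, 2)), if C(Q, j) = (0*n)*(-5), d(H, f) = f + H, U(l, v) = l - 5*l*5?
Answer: 0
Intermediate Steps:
U(l, v) = -24*l (U(l, v) = l - 25*l = -24*l)
d(H, f) = H + f
n = -5/7 (n = 5/(-7) = 5*(-⅐) = -5/7 ≈ -0.71429)
C(Q, j) = 0 (C(Q, j) = (0*(-5/7))*(-5) = 0*(-5) = 0)
2323*C(d(-5, -5), U(-4, 2)) = 2323*0 = 0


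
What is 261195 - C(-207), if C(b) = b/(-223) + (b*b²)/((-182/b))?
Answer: 420037029219/40586 ≈ 1.0349e+7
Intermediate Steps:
C(b) = -b⁴/182 - b/223 (C(b) = b*(-1/223) + b³*(-b/182) = -b/223 - b⁴/182 = -b⁴/182 - b/223)
261195 - C(-207) = 261195 - (-1/182*(-207)⁴ - 1/223*(-207)) = 261195 - (-1/182*1836036801 + 207/223) = 261195 - (-1836036801/182 + 207/223) = 261195 - 1*(-409436168949/40586) = 261195 + 409436168949/40586 = 420037029219/40586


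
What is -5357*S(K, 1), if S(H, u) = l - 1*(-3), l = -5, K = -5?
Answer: 10714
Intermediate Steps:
S(H, u) = -2 (S(H, u) = -5 - 1*(-3) = -5 + 3 = -2)
-5357*S(K, 1) = -5357*(-2) = 10714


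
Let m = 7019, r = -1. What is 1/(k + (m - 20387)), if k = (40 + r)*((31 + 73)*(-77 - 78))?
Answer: -1/642048 ≈ -1.5575e-6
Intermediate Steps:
k = -628680 (k = (40 - 1)*((31 + 73)*(-77 - 78)) = 39*(104*(-155)) = 39*(-16120) = -628680)
1/(k + (m - 20387)) = 1/(-628680 + (7019 - 20387)) = 1/(-628680 - 13368) = 1/(-642048) = -1/642048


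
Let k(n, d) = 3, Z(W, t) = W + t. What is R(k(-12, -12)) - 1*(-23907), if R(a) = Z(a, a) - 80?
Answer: 23833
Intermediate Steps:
R(a) = -80 + 2*a (R(a) = (a + a) - 80 = 2*a - 80 = -80 + 2*a)
R(k(-12, -12)) - 1*(-23907) = (-80 + 2*3) - 1*(-23907) = (-80 + 6) + 23907 = -74 + 23907 = 23833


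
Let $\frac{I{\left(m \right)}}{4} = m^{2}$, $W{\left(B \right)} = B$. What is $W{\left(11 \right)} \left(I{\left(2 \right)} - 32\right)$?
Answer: $-176$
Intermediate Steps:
$I{\left(m \right)} = 4 m^{2}$
$W{\left(11 \right)} \left(I{\left(2 \right)} - 32\right) = 11 \left(4 \cdot 2^{2} - 32\right) = 11 \left(4 \cdot 4 - 32\right) = 11 \left(16 - 32\right) = 11 \left(-16\right) = -176$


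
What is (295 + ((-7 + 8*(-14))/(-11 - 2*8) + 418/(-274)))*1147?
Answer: 1263839155/3699 ≈ 3.4167e+5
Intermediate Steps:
(295 + ((-7 + 8*(-14))/(-11 - 2*8) + 418/(-274)))*1147 = (295 + ((-7 - 112)/(-11 - 16) + 418*(-1/274)))*1147 = (295 + (-119/(-27) - 209/137))*1147 = (295 + (-119*(-1/27) - 209/137))*1147 = (295 + (119/27 - 209/137))*1147 = (295 + 10660/3699)*1147 = (1101865/3699)*1147 = 1263839155/3699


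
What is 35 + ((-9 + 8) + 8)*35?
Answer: 280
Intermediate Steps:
35 + ((-9 + 8) + 8)*35 = 35 + (-1 + 8)*35 = 35 + 7*35 = 35 + 245 = 280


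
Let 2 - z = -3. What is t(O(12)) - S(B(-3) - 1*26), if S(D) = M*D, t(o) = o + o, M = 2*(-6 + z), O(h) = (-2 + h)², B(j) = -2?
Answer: 144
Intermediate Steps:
z = 5 (z = 2 - 1*(-3) = 2 + 3 = 5)
M = -2 (M = 2*(-6 + 5) = 2*(-1) = -2)
t(o) = 2*o
S(D) = -2*D
t(O(12)) - S(B(-3) - 1*26) = 2*(-2 + 12)² - (-2)*(-2 - 1*26) = 2*10² - (-2)*(-2 - 26) = 2*100 - (-2)*(-28) = 200 - 1*56 = 200 - 56 = 144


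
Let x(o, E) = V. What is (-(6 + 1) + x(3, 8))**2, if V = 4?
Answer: 9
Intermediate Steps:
x(o, E) = 4
(-(6 + 1) + x(3, 8))**2 = (-(6 + 1) + 4)**2 = (-1*7 + 4)**2 = (-7 + 4)**2 = (-3)**2 = 9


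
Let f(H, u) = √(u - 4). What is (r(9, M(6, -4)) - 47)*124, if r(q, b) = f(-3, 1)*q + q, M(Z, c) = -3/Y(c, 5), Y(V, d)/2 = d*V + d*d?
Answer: -4712 + 1116*I*√3 ≈ -4712.0 + 1933.0*I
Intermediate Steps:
Y(V, d) = 2*d² + 2*V*d (Y(V, d) = 2*(d*V + d*d) = 2*(V*d + d²) = 2*(d² + V*d) = 2*d² + 2*V*d)
f(H, u) = √(-4 + u)
M(Z, c) = -3/(50 + 10*c) (M(Z, c) = -3*1/(10*(c + 5)) = -3*1/(10*(5 + c)) = -3/(50 + 10*c))
r(q, b) = q + I*q*√3 (r(q, b) = √(-4 + 1)*q + q = √(-3)*q + q = (I*√3)*q + q = I*q*√3 + q = q + I*q*√3)
(r(9, M(6, -4)) - 47)*124 = (9*(1 + I*√3) - 47)*124 = ((9 + 9*I*√3) - 47)*124 = (-38 + 9*I*√3)*124 = -4712 + 1116*I*√3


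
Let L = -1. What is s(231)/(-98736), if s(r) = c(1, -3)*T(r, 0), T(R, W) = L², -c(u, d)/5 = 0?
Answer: 0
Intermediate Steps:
c(u, d) = 0 (c(u, d) = -5*0 = 0)
T(R, W) = 1 (T(R, W) = (-1)² = 1)
s(r) = 0 (s(r) = 0*1 = 0)
s(231)/(-98736) = 0/(-98736) = 0*(-1/98736) = 0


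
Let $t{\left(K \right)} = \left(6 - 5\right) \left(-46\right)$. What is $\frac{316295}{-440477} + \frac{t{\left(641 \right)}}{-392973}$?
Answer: $- \frac{124275133093}{173095568121} \approx -0.71796$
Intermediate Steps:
$t{\left(K \right)} = -46$ ($t{\left(K \right)} = \left(6 - 5\right) \left(-46\right) = 1 \left(-46\right) = -46$)
$\frac{316295}{-440477} + \frac{t{\left(641 \right)}}{-392973} = \frac{316295}{-440477} - \frac{46}{-392973} = 316295 \left(- \frac{1}{440477}\right) - - \frac{46}{392973} = - \frac{316295}{440477} + \frac{46}{392973} = - \frac{124275133093}{173095568121}$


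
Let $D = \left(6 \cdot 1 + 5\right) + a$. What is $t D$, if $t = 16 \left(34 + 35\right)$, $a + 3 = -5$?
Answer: $3312$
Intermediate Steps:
$a = -8$ ($a = -3 - 5 = -8$)
$D = 3$ ($D = \left(6 \cdot 1 + 5\right) - 8 = \left(6 + 5\right) - 8 = 11 - 8 = 3$)
$t = 1104$ ($t = 16 \cdot 69 = 1104$)
$t D = 1104 \cdot 3 = 3312$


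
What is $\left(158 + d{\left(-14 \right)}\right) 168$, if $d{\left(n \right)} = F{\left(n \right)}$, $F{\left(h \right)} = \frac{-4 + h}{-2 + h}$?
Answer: $26733$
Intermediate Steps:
$F{\left(h \right)} = \frac{-4 + h}{-2 + h}$
$d{\left(n \right)} = \frac{-4 + n}{-2 + n}$
$\left(158 + d{\left(-14 \right)}\right) 168 = \left(158 + \frac{-4 - 14}{-2 - 14}\right) 168 = \left(158 + \frac{1}{-16} \left(-18\right)\right) 168 = \left(158 - - \frac{9}{8}\right) 168 = \left(158 + \frac{9}{8}\right) 168 = \frac{1273}{8} \cdot 168 = 26733$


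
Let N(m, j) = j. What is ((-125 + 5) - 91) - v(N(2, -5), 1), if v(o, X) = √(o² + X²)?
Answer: -211 - √26 ≈ -216.10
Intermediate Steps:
v(o, X) = √(X² + o²)
((-125 + 5) - 91) - v(N(2, -5), 1) = ((-125 + 5) - 91) - √(1² + (-5)²) = (-120 - 91) - √(1 + 25) = -211 - √26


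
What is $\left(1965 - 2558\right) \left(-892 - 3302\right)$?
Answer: $2487042$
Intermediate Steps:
$\left(1965 - 2558\right) \left(-892 - 3302\right) = - 593 \left(-892 - 3302\right) = \left(-593\right) \left(-4194\right) = 2487042$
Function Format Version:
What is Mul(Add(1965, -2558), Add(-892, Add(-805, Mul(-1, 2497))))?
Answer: 2487042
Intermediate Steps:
Mul(Add(1965, -2558), Add(-892, Add(-805, Mul(-1, 2497)))) = Mul(-593, Add(-892, Add(-805, -2497))) = Mul(-593, Add(-892, -3302)) = Mul(-593, -4194) = 2487042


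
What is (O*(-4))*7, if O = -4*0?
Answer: 0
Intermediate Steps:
O = 0
(O*(-4))*7 = (0*(-4))*7 = 0*7 = 0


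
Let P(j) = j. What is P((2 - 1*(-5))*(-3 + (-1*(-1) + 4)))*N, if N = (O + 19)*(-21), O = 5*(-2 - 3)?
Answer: 1764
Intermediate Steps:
O = -25 (O = 5*(-5) = -25)
N = 126 (N = (-25 + 19)*(-21) = -6*(-21) = 126)
P((2 - 1*(-5))*(-3 + (-1*(-1) + 4)))*N = ((2 - 1*(-5))*(-3 + (-1*(-1) + 4)))*126 = ((2 + 5)*(-3 + (1 + 4)))*126 = (7*(-3 + 5))*126 = (7*2)*126 = 14*126 = 1764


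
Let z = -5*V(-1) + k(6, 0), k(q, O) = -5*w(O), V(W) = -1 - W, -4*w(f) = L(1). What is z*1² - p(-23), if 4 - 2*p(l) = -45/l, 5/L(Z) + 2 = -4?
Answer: -1139/552 ≈ -2.0634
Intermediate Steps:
L(Z) = -⅚ (L(Z) = 5/(-2 - 4) = 5/(-6) = 5*(-⅙) = -⅚)
w(f) = 5/24 (w(f) = -¼*(-⅚) = 5/24)
p(l) = 2 + 45/(2*l) (p(l) = 2 - (-45)/(2*l) = 2 + 45/(2*l))
k(q, O) = -25/24 (k(q, O) = -5*5/24 = -25/24)
z = -25/24 (z = -5*(-1 - 1*(-1)) - 25/24 = -5*(-1 + 1) - 25/24 = -5*0 - 25/24 = 0 - 25/24 = -25/24 ≈ -1.0417)
z*1² - p(-23) = -25/24*1² - (2 + (45/2)/(-23)) = -25/24*1 - (2 + (45/2)*(-1/23)) = -25/24 - (2 - 45/46) = -25/24 - 1*47/46 = -25/24 - 47/46 = -1139/552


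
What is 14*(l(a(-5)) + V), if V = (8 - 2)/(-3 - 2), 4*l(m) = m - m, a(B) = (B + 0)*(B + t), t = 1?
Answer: -84/5 ≈ -16.800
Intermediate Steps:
a(B) = B*(1 + B) (a(B) = (B + 0)*(B + 1) = B*(1 + B))
l(m) = 0 (l(m) = (m - m)/4 = (1/4)*0 = 0)
V = -6/5 (V = 6/(-5) = 6*(-1/5) = -6/5 ≈ -1.2000)
14*(l(a(-5)) + V) = 14*(0 - 6/5) = 14*(-6/5) = -84/5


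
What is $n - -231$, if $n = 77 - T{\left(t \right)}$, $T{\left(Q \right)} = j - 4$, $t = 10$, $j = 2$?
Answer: $310$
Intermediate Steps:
$T{\left(Q \right)} = -2$ ($T{\left(Q \right)} = 2 - 4 = -2$)
$n = 79$ ($n = 77 - -2 = 77 + 2 = 79$)
$n - -231 = 79 - -231 = 79 + 231 = 310$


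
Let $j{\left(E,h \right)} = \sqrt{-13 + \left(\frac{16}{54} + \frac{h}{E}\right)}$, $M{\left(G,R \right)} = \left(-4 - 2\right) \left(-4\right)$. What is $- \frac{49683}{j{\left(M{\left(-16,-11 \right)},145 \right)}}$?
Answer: $\frac{298098 i \sqrt{8634}}{1439} \approx 19249.0 i$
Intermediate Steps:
$M{\left(G,R \right)} = 24$ ($M{\left(G,R \right)} = \left(-6\right) \left(-4\right) = 24$)
$j{\left(E,h \right)} = \sqrt{- \frac{343}{27} + \frac{h}{E}}$ ($j{\left(E,h \right)} = \sqrt{-13 + \left(16 \cdot \frac{1}{54} + \frac{h}{E}\right)} = \sqrt{-13 + \left(\frac{8}{27} + \frac{h}{E}\right)} = \sqrt{- \frac{343}{27} + \frac{h}{E}}$)
$- \frac{49683}{j{\left(M{\left(-16,-11 \right)},145 \right)}} = - \frac{49683}{\frac{1}{9} \sqrt{-1029 + 81 \cdot 145 \cdot \frac{1}{24}}} = - \frac{49683}{\frac{1}{9} \sqrt{-1029 + \frac{3915}{8}}} = - \frac{49683}{\frac{1}{9} \sqrt{- \frac{4317}{8}}} = - \frac{49683}{\frac{1}{9} \frac{i \sqrt{8634}}{4}} = - \frac{49683}{\frac{1}{36} i \sqrt{8634}} = - 49683 \left(- \frac{6 i \sqrt{8634}}{1439}\right) = \frac{298098 i \sqrt{8634}}{1439}$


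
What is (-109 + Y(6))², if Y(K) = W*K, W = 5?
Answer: 6241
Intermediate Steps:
Y(K) = 5*K
(-109 + Y(6))² = (-109 + 5*6)² = (-109 + 30)² = (-79)² = 6241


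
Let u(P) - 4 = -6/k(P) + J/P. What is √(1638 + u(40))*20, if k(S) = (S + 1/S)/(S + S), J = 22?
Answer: 34*√1446175295/1601 ≈ 807.60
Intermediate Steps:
k(S) = (S + 1/S)/(2*S) (k(S) = (S + 1/S)/((2*S)) = (S + 1/S)*(1/(2*S)) = (S + 1/S)/(2*S))
u(P) = 4 + 22/P - 12*P²/(1 + P²) (u(P) = 4 + (-6*2*P²/(1 + P²) + 22/P) = 4 + (-12*P²/(1 + P²) + 22/P) = 4 + (22/P - 12*P²/(1 + P²)) = 4 + 22/P - 12*P²/(1 + P²))
√(1638 + u(40))*20 = √(1638 + (22 - 8*40³ + 4*40 + 22*40²)/(40 + 40³))*20 = √(1638 + (22 - 8*64000 + 160 + 22*1600)/(40 + 64000))*20 = √(1638 + (22 - 512000 + 160 + 35200)/64040)*20 = √(1638 + (1/64040)*(-476618))*20 = √(1638 - 238309/32020)*20 = √(52210451/32020)*20 = (17*√1446175295/16010)*20 = 34*√1446175295/1601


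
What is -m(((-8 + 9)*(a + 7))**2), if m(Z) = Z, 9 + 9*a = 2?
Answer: -3136/81 ≈ -38.716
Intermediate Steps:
a = -7/9 (a = -1 + (1/9)*2 = -1 + 2/9 = -7/9 ≈ -0.77778)
-m(((-8 + 9)*(a + 7))**2) = -((-8 + 9)*(-7/9 + 7))**2 = -(1*(56/9))**2 = -(56/9)**2 = -1*3136/81 = -3136/81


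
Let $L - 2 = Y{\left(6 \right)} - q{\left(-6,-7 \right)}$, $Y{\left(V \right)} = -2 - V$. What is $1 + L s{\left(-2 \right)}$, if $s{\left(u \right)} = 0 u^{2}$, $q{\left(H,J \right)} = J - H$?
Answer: $1$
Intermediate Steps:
$s{\left(u \right)} = 0$
$L = -5$ ($L = 2 - \left(1 + 6\right) = 2 - 7 = -5$)
$1 + L s{\left(-2 \right)} = 1 - 0 = 1 + 0 = 1$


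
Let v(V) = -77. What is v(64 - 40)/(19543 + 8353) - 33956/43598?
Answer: -43208801/55282264 ≈ -0.78160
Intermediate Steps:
v(64 - 40)/(19543 + 8353) - 33956/43598 = -77/(19543 + 8353) - 33956/43598 = -77/27896 - 33956*1/43598 = -77*1/27896 - 16978/21799 = -7/2536 - 16978/21799 = -43208801/55282264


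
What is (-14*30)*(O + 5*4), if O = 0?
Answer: -8400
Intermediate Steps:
(-14*30)*(O + 5*4) = (-14*30)*(0 + 5*4) = -420*(0 + 20) = -420*20 = -8400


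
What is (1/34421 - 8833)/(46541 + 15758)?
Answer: -304040692/2144393879 ≈ -0.14178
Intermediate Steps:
(1/34421 - 8833)/(46541 + 15758) = (1/34421 - 8833)/62299 = -304040692/34421*1/62299 = -304040692/2144393879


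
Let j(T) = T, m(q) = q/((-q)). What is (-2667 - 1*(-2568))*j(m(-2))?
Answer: 99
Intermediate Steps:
m(q) = -1 (m(q) = q*(-1/q) = -1)
(-2667 - 1*(-2568))*j(m(-2)) = (-2667 - 1*(-2568))*(-1) = (-2667 + 2568)*(-1) = -99*(-1) = 99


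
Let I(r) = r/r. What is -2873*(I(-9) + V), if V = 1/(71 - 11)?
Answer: -175253/60 ≈ -2920.9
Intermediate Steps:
V = 1/60 ≈ 0.016667
I(r) = 1
-2873*(I(-9) + V) = -2873*(1 + 1/60) = -2873*61/60 = -175253/60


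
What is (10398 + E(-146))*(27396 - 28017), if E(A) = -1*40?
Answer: -6432318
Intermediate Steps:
E(A) = -40
(10398 + E(-146))*(27396 - 28017) = (10398 - 40)*(27396 - 28017) = 10358*(-621) = -6432318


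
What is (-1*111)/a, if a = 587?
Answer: -111/587 ≈ -0.18910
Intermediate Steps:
(-1*111)/a = -1*111/587 = -111*1/587 = -111/587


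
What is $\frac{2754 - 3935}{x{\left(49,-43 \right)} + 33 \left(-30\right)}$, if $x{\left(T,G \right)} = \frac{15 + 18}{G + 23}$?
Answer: $\frac{23620}{19833} \approx 1.1909$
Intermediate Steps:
$x{\left(T,G \right)} = \frac{33}{23 + G}$
$\frac{2754 - 3935}{x{\left(49,-43 \right)} + 33 \left(-30\right)} = \frac{2754 - 3935}{\frac{33}{23 - 43} + 33 \left(-30\right)} = - \frac{1181}{\frac{33}{-20} - 990} = - \frac{1181}{33 \left(- \frac{1}{20}\right) - 990} = - \frac{1181}{- \frac{33}{20} - 990} = - \frac{1181}{- \frac{19833}{20}} = \left(-1181\right) \left(- \frac{20}{19833}\right) = \frac{23620}{19833}$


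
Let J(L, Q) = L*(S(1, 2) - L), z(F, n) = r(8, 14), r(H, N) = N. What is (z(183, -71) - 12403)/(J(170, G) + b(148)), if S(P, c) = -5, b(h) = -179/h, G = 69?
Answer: 1833572/4403179 ≈ 0.41642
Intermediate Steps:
z(F, n) = 14
J(L, Q) = L*(-5 - L)
(z(183, -71) - 12403)/(J(170, G) + b(148)) = (14 - 12403)/(-1*170*(5 + 170) - 179/148) = -12389/(-1*170*175 - 179*1/148) = -12389/(-29750 - 179/148) = -12389/(-4403179/148) = -12389*(-148/4403179) = 1833572/4403179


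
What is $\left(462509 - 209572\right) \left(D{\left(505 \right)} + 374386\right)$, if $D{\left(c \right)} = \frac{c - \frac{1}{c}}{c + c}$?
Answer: $\frac{24149897933204794}{255025} \approx 9.4696 \cdot 10^{10}$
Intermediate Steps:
$D{\left(c \right)} = \frac{c - \frac{1}{c}}{2 c}$
$\left(462509 - 209572\right) \left(D{\left(505 \right)} + 374386\right) = \left(462509 - 209572\right) \left(\frac{-1 + 505^{2}}{2 \cdot 255025} + 374386\right) = 252937 \left(\frac{1}{2} \cdot \frac{1}{255025} \left(-1 + 255025\right) + 374386\right) = 252937 \left(\frac{1}{2} \cdot \frac{1}{255025} \cdot 255024 + 374386\right) = 252937 \left(\frac{127512}{255025} + 374386\right) = 252937 \cdot \frac{95477917162}{255025} = \frac{24149897933204794}{255025}$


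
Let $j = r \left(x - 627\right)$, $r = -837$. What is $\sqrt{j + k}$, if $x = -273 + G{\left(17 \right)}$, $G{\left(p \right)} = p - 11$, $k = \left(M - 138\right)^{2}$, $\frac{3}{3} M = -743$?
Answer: $7 \sqrt{31111} \approx 1234.7$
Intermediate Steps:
$M = -743$
$k = 776161$ ($k = \left(-743 - 138\right)^{2} = \left(-881\right)^{2} = 776161$)
$G{\left(p \right)} = -11 + p$
$x = -267$ ($x = -273 + \left(-11 + 17\right) = -273 + 6 = -267$)
$j = 748278$ ($j = - 837 \left(-267 - 627\right) = \left(-837\right) \left(-894\right) = 748278$)
$\sqrt{j + k} = \sqrt{748278 + 776161} = \sqrt{1524439} = 7 \sqrt{31111}$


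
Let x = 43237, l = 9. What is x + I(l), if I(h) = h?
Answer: 43246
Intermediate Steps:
x + I(l) = 43237 + 9 = 43246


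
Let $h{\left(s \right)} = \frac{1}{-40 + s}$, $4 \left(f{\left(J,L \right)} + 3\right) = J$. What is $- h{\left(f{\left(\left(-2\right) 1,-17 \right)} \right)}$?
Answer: $\frac{2}{87} \approx 0.022988$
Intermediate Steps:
$f{\left(J,L \right)} = -3 + \frac{J}{4}$
$- h{\left(f{\left(\left(-2\right) 1,-17 \right)} \right)} = - \frac{1}{-40 - \left(3 - \frac{\left(-2\right) 1}{4}\right)} = - \frac{1}{-40 + \left(-3 + \frac{1}{4} \left(-2\right)\right)} = - \frac{1}{-40 - \frac{7}{2}} = - \frac{1}{- \frac{87}{2}} = \left(-1\right) \left(- \frac{2}{87}\right) = \frac{2}{87}$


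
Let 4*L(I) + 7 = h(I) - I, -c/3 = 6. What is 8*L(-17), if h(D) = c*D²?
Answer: -10384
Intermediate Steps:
c = -18 (c = -3*6 = -18)
h(D) = -18*D²
L(I) = -7/4 - 9*I²/2 - I/4 (L(I) = -7/4 + (-18*I² - I)/4 = -7/4 + (-I - 18*I²)/4 = -7/4 + (-9*I²/2 - I/4) = -7/4 - 9*I²/2 - I/4)
8*L(-17) = 8*(-7/4 - 9/2*(-17)² - ¼*(-17)) = 8*(-7/4 - 9/2*289 + 17/4) = 8*(-7/4 - 2601/2 + 17/4) = 8*(-1298) = -10384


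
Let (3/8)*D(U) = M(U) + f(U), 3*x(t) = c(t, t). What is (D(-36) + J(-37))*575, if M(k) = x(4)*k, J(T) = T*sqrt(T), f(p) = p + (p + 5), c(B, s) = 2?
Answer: -418600/3 - 21275*I*sqrt(37) ≈ -1.3953e+5 - 1.2941e+5*I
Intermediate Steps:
f(p) = 5 + 2*p (f(p) = p + (5 + p) = 5 + 2*p)
x(t) = 2/3 (x(t) = (1/3)*2 = 2/3)
J(T) = T**(3/2)
M(k) = 2*k/3
D(U) = 40/3 + 64*U/9 (D(U) = 8*(2*U/3 + (5 + 2*U))/3 = 8*(5 + 8*U/3)/3 = 40/3 + 64*U/9)
(D(-36) + J(-37))*575 = ((40/3 + (64/9)*(-36)) + (-37)**(3/2))*575 = ((40/3 - 256) - 37*I*sqrt(37))*575 = (-728/3 - 37*I*sqrt(37))*575 = -418600/3 - 21275*I*sqrt(37)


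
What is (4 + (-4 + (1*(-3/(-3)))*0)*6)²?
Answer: 400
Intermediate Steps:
(4 + (-4 + (1*(-3/(-3)))*0)*6)² = (4 + (-4 + (1*(-3*(-⅓)))*0)*6)² = (4 + (-4 + (1*1)*0)*6)² = (4 + (-4 + 1*0)*6)² = (4 + (-4 + 0)*6)² = (4 - 4*6)² = (4 - 24)² = (-20)² = 400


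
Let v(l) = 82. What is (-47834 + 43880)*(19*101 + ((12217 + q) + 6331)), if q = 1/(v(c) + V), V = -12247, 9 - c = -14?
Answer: -328157029172/4055 ≈ -8.0926e+7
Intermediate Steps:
c = 23 (c = 9 - 1*(-14) = 9 + 14 = 23)
q = -1/12165 (q = 1/(82 - 12247) = 1/(-12165) = -1/12165 ≈ -8.2203e-5)
(-47834 + 43880)*(19*101 + ((12217 + q) + 6331)) = (-47834 + 43880)*(19*101 + ((12217 - 1/12165) + 6331)) = -3954*(1919 + (148619804/12165 + 6331)) = -3954*(1919 + 225636419/12165) = -3954*248981054/12165 = -328157029172/4055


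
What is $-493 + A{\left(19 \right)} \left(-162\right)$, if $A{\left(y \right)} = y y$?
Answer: $-58975$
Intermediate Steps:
$A{\left(y \right)} = y^{2}$
$-493 + A{\left(19 \right)} \left(-162\right) = -493 + 19^{2} \left(-162\right) = -493 + 361 \left(-162\right) = -493 - 58482 = -58975$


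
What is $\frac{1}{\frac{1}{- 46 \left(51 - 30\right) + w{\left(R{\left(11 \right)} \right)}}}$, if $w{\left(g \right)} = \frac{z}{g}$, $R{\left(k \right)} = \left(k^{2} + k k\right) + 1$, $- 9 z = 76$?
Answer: $- \frac{2112718}{2187} \approx -966.04$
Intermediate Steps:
$z = - \frac{76}{9}$ ($z = \left(- \frac{1}{9}\right) 76 = - \frac{76}{9} \approx -8.4444$)
$R{\left(k \right)} = 1 + 2 k^{2}$ ($R{\left(k \right)} = \left(k^{2} + k^{2}\right) + 1 = 2 k^{2} + 1 = 1 + 2 k^{2}$)
$w{\left(g \right)} = - \frac{76}{9 g}$
$\frac{1}{\frac{1}{- 46 \left(51 - 30\right) + w{\left(R{\left(11 \right)} \right)}}} = \frac{1}{\frac{1}{- 46 \left(51 - 30\right) - \frac{76}{9 \left(1 + 2 \cdot 11^{2}\right)}}} = \frac{1}{\frac{1}{\left(-46\right) 21 - \frac{76}{9 \left(1 + 2 \cdot 121\right)}}} = \frac{1}{\frac{1}{-966 - \frac{76}{9 \left(1 + 242\right)}}} = \frac{1}{\frac{1}{-966 - \frac{76}{9 \cdot 243}}} = \frac{1}{\frac{1}{-966 - \frac{76}{2187}}} = \frac{1}{\frac{1}{- \frac{2112718}{2187}}} = \frac{1}{- \frac{2187}{2112718}} = - \frac{2112718}{2187}$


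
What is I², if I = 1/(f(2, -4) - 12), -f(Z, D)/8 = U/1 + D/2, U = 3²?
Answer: 1/4624 ≈ 0.00021626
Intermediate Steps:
U = 9
f(Z, D) = -72 - 4*D (f(Z, D) = -8*(9/1 + D/2) = -8*(9*1 + D*(½)) = -8*(9 + D/2) = -72 - 4*D)
I = -1/68 (I = 1/((-72 - 4*(-4)) - 12) = 1/((-72 + 16) - 12) = 1/(-56 - 12) = 1/(-68) = -1/68 ≈ -0.014706)
I² = (-1/68)² = 1/4624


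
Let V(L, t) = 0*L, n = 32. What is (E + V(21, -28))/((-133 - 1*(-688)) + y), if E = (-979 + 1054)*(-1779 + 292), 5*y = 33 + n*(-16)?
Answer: -557625/2296 ≈ -242.87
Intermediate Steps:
y = -479/5 (y = (33 + 32*(-16))/5 = (33 - 512)/5 = (⅕)*(-479) = -479/5 ≈ -95.800)
V(L, t) = 0
E = -111525 (E = 75*(-1487) = -111525)
(E + V(21, -28))/((-133 - 1*(-688)) + y) = (-111525 + 0)/((-133 - 1*(-688)) - 479/5) = -111525/((-133 + 688) - 479/5) = -111525/(555 - 479/5) = -111525/2296/5 = -111525*5/2296 = -557625/2296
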